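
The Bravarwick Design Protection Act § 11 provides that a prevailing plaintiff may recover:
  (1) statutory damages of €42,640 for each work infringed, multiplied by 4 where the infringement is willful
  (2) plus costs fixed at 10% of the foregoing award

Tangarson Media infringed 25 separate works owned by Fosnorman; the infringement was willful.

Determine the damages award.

Statutory damages: 25 × €42,640 = €1,066,000
Multiplied by 4: 4 × €1,066,000 = €4,264,000
Costs: 10% of €4,264,000 = €426,400
Award plus costs: €4,264,000 + €426,400 = €4,690,400

Award: €4,690,400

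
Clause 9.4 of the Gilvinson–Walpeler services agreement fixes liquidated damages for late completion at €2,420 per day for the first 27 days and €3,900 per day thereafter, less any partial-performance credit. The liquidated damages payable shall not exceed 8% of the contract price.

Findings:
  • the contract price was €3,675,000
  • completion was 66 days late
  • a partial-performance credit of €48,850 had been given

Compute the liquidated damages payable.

First 27 days: 27 × €2,420 = €65,340
Remaining days: (66 − 27) × €3,900 = €152,100
Accrued per-day damages: €65,340 + €152,100 = €217,440
Less partial-performance credit: €217,440 − €48,850 = €168,590
Cap: 8% of €3,675,000 = €294,000
Cap at €294,000: €168,590 is within the cap, no reduction.

€168,590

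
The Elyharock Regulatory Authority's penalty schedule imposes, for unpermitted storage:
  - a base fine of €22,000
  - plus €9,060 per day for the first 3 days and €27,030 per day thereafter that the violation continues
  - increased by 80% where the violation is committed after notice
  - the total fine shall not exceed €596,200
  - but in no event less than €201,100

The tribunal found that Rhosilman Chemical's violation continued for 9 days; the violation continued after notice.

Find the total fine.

€380,448

First 3 days: 3 × €9,060 = €27,180
Remaining days: (9 − 3) × €27,030 = €162,180
Per-day component: €27,180 + €162,180 = €189,360
Base plus per-day: €22,000 + €189,360 = €211,360
Enhancement: 80% of €211,360 = €169,088
Enhanced fine: €211,360 + €169,088 = €380,448
Cap at €596,200: €380,448 is within the cap, no reduction.
Minimum €201,100: €380,448 meets the minimum, no increase.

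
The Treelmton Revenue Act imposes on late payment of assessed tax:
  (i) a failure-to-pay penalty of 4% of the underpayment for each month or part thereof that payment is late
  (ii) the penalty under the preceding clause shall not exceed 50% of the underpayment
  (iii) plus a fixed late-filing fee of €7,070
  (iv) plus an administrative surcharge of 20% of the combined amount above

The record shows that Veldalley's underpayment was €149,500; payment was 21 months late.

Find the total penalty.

Accrued rate: 4% × 21 = 84%, capped at 50% → 50%
Failure-to-pay penalty: 50% of €149,500 = €74,750
Penalty before surcharge: €74,750 + €7,070 = €81,820
Administrative surcharge: 20% of €81,820 = €16,364
Total penalty: €81,820 + €16,364 = €98,184

€98,184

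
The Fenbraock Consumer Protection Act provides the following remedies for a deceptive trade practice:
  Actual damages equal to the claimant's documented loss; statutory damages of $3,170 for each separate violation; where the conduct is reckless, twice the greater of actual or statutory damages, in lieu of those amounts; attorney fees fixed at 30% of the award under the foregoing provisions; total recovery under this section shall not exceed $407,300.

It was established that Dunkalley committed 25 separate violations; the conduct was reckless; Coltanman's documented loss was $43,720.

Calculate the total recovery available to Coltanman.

Total recovery: $206,050

Statutory damages: 25 × $3,170 = $79,250
Greater of actual damages ($43,720) or statutory damages ($79,250): $79,250
Doubled: 2 × $79,250 = $158,500
Attorney fees: 30% of $158,500 = $47,550
Total before cap: $158,500 + $47,550 = $206,050
Cap at $407,300: $206,050 is within the cap, no reduction.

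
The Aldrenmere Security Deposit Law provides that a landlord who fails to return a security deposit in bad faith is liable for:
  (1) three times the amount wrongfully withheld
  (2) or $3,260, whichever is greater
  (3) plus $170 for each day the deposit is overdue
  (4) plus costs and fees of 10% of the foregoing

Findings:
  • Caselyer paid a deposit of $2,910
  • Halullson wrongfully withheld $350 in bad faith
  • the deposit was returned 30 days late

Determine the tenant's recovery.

$9,196

Trebled: 3 × $350 = $1,050
Minimum $3,260: $1,050 is below the minimum → $3,260
Late-return penalty: 30 × $170 = $5,100
Damages plus late penalty: $3,260 + $5,100 = $8,360
Costs and fees: 10% of $8,360 = $836
Total recovery: $8,360 + $836 = $9,196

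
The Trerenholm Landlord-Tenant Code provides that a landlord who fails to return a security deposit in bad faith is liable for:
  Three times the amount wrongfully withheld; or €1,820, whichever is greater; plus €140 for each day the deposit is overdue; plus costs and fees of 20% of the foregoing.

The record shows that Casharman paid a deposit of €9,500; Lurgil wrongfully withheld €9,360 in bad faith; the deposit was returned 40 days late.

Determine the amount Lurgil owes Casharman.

Trebled: 3 × €9,360 = €28,080
Minimum €1,820: €28,080 meets the minimum, no increase.
Late-return penalty: 40 × €140 = €5,600
Damages plus late penalty: €28,080 + €5,600 = €33,680
Costs and fees: 20% of €33,680 = €6,736
Total recovery: €33,680 + €6,736 = €40,416

€40,416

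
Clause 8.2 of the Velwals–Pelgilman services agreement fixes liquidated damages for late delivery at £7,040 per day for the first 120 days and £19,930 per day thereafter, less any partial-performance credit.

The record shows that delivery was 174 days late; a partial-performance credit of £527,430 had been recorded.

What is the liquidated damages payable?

First 120 days: 120 × £7,040 = £844,800
Remaining days: (174 − 120) × £19,930 = £1,076,220
Accrued per-day damages: £844,800 + £1,076,220 = £1,921,020
Less partial-performance credit: £1,921,020 − £527,430 = £1,393,590

£1,393,590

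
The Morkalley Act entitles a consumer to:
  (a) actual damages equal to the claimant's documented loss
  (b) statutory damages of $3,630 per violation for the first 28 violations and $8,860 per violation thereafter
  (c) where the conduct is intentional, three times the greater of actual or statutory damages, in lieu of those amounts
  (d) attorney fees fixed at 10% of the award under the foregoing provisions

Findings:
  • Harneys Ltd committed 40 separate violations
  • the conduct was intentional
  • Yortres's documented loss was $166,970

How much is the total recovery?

First 28 violations: 28 × $3,630 = $101,640
Remaining violations: (40 − 28) × $8,860 = $106,320
Statutory damages: $101,640 + $106,320 = $207,960
Greater of actual damages ($166,970) or statutory damages ($207,960): $207,960
Trebled: 3 × $207,960 = $623,880
Attorney fees: 10% of $623,880 = $62,388
Total recovery: $623,880 + $62,388 = $686,268

$686,268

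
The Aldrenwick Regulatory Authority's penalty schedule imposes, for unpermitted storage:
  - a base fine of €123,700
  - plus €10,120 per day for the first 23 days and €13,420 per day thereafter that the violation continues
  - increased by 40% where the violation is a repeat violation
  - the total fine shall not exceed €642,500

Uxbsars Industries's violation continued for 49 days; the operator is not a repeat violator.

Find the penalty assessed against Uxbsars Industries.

€642,500

First 23 days: 23 × €10,120 = €232,760
Remaining days: (49 − 23) × €13,420 = €348,920
Per-day component: €232,760 + €348,920 = €581,680
Base plus per-day: €123,700 + €581,680 = €705,380
The operator is not a repeat violator: no 40% increase.
Cap at €642,500: €705,380 exceeds the cap → €642,500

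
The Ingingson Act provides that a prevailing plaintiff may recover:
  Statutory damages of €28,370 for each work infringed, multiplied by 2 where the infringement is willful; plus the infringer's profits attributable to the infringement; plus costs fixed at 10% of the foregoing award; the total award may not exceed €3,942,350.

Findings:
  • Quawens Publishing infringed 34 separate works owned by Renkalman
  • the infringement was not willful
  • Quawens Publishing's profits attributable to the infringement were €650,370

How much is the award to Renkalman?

€1,776,445

Statutory damages: 34 × €28,370 = €964,580
Infringement not willful: no ×2 enhancement.
Combined award: €964,580 + €650,370 = €1,614,950
Costs: 10% of €1,614,950 = €161,495
Award plus costs: €1,614,950 + €161,495 = €1,776,445
Cap at €3,942,350: €1,776,445 is within the cap, no reduction.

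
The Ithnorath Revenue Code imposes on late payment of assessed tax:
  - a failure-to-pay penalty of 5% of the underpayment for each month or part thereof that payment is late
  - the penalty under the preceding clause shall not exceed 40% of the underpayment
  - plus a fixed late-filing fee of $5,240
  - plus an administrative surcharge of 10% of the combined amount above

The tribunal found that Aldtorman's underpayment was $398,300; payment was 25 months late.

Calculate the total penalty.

Accrued rate: 5% × 25 = 125%, capped at 40% → 40%
Failure-to-pay penalty: 40% of $398,300 = $159,320
Penalty before surcharge: $159,320 + $5,240 = $164,560
Administrative surcharge: 10% of $164,560 = $16,456
Total penalty: $164,560 + $16,456 = $181,016

$181,016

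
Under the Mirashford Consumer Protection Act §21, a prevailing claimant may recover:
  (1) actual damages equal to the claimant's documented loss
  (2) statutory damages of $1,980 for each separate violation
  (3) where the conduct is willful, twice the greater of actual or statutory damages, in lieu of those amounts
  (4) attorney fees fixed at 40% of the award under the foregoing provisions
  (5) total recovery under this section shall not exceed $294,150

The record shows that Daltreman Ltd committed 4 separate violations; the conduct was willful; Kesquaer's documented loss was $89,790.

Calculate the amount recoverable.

Statutory damages: 4 × $1,980 = $7,920
Greater of actual damages ($89,790) or statutory damages ($7,920): $89,790
Doubled: 2 × $89,790 = $179,580
Attorney fees: 40% of $179,580 = $71,832
Total before cap: $179,580 + $71,832 = $251,412
Cap at $294,150: $251,412 is within the cap, no reduction.

$251,412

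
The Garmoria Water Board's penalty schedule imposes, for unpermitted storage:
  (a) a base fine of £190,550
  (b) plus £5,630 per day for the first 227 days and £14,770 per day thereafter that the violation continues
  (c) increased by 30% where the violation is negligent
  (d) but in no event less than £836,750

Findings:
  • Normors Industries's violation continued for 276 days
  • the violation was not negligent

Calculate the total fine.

£2,192,290

First 227 days: 227 × £5,630 = £1,278,010
Remaining days: (276 − 227) × £14,770 = £723,730
Per-day component: £1,278,010 + £723,730 = £2,001,740
Base plus per-day: £190,550 + £2,001,740 = £2,192,290
The violation was not negligent: no 30% increase.
Minimum £836,750: £2,192,290 meets the minimum, no increase.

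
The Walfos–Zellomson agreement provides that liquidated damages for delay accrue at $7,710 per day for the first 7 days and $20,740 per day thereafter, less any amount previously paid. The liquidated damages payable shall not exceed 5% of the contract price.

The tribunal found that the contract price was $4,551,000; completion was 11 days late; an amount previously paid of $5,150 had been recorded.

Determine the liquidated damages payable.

Liquidated damages: $131,780

First 7 days: 7 × $7,710 = $53,970
Remaining days: (11 − 7) × $20,740 = $82,960
Accrued per-day damages: $53,970 + $82,960 = $136,930
Less amount previously paid: $136,930 − $5,150 = $131,780
Cap: 5% of $4,551,000 = $227,550
Cap at $227,550: $131,780 is within the cap, no reduction.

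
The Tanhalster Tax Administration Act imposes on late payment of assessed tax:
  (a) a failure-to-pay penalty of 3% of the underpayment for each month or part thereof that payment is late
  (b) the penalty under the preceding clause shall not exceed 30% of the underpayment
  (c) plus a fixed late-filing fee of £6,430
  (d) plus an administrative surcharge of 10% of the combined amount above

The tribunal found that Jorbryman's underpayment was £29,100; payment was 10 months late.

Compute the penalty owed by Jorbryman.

Accrued rate: 3% × 10 = 30%, capped at 30% → 30%
Failure-to-pay penalty: 30% of £29,100 = £8,730
Penalty before surcharge: £8,730 + £6,430 = £15,160
Administrative surcharge: 10% of £15,160 = £1,516
Total penalty: £15,160 + £1,516 = £16,676

£16,676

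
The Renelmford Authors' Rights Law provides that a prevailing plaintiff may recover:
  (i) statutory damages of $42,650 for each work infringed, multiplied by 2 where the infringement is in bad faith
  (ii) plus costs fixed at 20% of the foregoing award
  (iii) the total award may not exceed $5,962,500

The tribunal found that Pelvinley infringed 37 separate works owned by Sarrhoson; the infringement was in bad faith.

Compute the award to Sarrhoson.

Statutory damages: 37 × $42,650 = $1,578,050
Doubled: 2 × $1,578,050 = $3,156,100
Costs: 20% of $3,156,100 = $631,220
Award plus costs: $3,156,100 + $631,220 = $3,787,320
Cap at $5,962,500: $3,787,320 is within the cap, no reduction.

$3,787,320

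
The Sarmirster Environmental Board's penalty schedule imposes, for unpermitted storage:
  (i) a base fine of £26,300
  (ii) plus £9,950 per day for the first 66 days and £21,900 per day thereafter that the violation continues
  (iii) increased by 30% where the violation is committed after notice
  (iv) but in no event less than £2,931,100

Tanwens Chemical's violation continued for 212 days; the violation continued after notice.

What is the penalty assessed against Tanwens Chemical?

Civil penalty: £5,044,520

First 66 days: 66 × £9,950 = £656,700
Remaining days: (212 − 66) × £21,900 = £3,197,400
Per-day component: £656,700 + £3,197,400 = £3,854,100
Base plus per-day: £26,300 + £3,854,100 = £3,880,400
Enhancement: 30% of £3,880,400 = £1,164,120
Enhanced fine: £3,880,400 + £1,164,120 = £5,044,520
Minimum £2,931,100: £5,044,520 meets the minimum, no increase.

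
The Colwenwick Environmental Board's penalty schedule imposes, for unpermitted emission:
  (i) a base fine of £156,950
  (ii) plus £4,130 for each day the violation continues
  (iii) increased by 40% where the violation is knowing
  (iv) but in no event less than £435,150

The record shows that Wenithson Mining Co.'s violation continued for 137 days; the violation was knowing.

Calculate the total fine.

£1,011,864

Per-day component: 137 × £4,130 = £565,810
Base plus per-day: £156,950 + £565,810 = £722,760
Enhancement: 40% of £722,760 = £289,104
Enhanced fine: £722,760 + £289,104 = £1,011,864
Minimum £435,150: £1,011,864 meets the minimum, no increase.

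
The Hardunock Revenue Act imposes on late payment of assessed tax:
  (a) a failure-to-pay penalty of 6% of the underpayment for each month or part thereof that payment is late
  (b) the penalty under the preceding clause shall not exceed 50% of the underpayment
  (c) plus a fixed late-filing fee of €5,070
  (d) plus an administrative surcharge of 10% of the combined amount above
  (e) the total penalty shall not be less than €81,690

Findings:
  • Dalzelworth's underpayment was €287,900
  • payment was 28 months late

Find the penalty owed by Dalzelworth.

€163,922

Accrued rate: 6% × 28 = 168%, capped at 50% → 50%
Failure-to-pay penalty: 50% of €287,900 = €143,950
Penalty before surcharge: €143,950 + €5,070 = €149,020
Administrative surcharge: 10% of €149,020 = €14,902
Total penalty: €149,020 + €14,902 = €163,922
Minimum €81,690: €163,922 meets the minimum, no increase.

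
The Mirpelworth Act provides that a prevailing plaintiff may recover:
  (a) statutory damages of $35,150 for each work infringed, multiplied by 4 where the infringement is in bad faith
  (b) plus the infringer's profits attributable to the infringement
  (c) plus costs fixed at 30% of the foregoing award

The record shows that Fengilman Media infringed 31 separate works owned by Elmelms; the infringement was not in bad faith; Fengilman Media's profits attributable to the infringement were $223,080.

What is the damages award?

Statutory damages: 31 × $35,150 = $1,089,650
Infringement not in bad faith: no ×4 enhancement.
Combined award: $1,089,650 + $223,080 = $1,312,730
Costs: 30% of $1,312,730 = $393,819
Award plus costs: $1,312,730 + $393,819 = $1,706,549

Award: $1,706,549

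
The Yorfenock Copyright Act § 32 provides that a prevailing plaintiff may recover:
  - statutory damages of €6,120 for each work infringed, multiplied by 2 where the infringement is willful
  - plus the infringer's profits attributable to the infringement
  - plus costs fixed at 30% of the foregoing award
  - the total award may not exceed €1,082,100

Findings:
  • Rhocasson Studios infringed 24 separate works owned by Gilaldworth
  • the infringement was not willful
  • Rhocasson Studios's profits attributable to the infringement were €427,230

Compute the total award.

€746,343

Statutory damages: 24 × €6,120 = €146,880
Infringement not willful: no ×2 enhancement.
Combined award: €146,880 + €427,230 = €574,110
Costs: 30% of €574,110 = €172,233
Award plus costs: €574,110 + €172,233 = €746,343
Cap at €1,082,100: €746,343 is within the cap, no reduction.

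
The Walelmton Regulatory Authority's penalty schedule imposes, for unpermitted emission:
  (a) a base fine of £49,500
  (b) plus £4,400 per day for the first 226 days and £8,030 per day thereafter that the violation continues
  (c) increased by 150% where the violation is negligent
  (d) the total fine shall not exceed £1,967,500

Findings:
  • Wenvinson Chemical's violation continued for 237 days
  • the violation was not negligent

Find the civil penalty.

£1,132,230

First 226 days: 226 × £4,400 = £994,400
Remaining days: (237 − 226) × £8,030 = £88,330
Per-day component: £994,400 + £88,330 = £1,082,730
Base plus per-day: £49,500 + £1,082,730 = £1,132,230
The violation was not negligent: no 150% increase.
Cap at £1,967,500: £1,132,230 is within the cap, no reduction.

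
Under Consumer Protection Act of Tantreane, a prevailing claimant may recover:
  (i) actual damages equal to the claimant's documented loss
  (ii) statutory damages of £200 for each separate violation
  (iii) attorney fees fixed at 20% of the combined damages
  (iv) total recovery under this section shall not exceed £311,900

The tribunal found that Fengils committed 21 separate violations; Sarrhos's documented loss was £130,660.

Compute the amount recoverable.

£161,832

Statutory damages: 21 × £200 = £4,200
Combined damages: £130,660 + £4,200 = £134,860
Attorney fees: 20% of £134,860 = £26,972
Total before cap: £134,860 + £26,972 = £161,832
Cap at £311,900: £161,832 is within the cap, no reduction.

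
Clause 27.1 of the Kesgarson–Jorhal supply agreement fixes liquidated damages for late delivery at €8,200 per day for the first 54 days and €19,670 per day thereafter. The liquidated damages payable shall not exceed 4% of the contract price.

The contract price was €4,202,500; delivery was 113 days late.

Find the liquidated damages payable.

First 54 days: 54 × €8,200 = €442,800
Remaining days: (113 − 54) × €19,670 = €1,160,530
Accrued per-day damages: €442,800 + €1,160,530 = €1,603,330
Cap: 4% of €4,202,500 = €168,100
Cap at €168,100: €1,603,330 exceeds the cap → €168,100

€168,100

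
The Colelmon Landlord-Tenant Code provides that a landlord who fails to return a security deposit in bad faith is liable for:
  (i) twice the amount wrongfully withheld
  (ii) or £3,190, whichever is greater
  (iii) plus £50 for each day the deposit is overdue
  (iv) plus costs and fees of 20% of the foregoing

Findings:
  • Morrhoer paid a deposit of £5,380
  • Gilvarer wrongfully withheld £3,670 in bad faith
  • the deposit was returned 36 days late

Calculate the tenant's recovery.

Doubled: 2 × £3,670 = £7,340
Minimum £3,190: £7,340 meets the minimum, no increase.
Late-return penalty: 36 × £50 = £1,800
Damages plus late penalty: £7,340 + £1,800 = £9,140
Costs and fees: 20% of £9,140 = £1,828
Total recovery: £9,140 + £1,828 = £10,968

Recovery: £10,968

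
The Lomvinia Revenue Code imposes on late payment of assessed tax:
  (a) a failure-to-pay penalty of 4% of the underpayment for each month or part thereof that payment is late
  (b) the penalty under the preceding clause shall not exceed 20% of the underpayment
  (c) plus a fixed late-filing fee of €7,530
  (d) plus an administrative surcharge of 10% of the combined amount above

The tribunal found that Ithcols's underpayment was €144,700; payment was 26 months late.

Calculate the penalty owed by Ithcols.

€40,117

Accrued rate: 4% × 26 = 104%, capped at 20% → 20%
Failure-to-pay penalty: 20% of €144,700 = €28,940
Penalty before surcharge: €28,940 + €7,530 = €36,470
Administrative surcharge: 10% of €36,470 = €3,647
Total penalty: €36,470 + €3,647 = €40,117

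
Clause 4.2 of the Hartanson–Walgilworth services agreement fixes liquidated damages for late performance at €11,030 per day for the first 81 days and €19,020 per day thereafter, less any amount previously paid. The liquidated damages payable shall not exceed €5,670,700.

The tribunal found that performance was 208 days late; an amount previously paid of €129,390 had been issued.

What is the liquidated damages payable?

€3,179,580

First 81 days: 81 × €11,030 = €893,430
Remaining days: (208 − 81) × €19,020 = €2,415,540
Accrued per-day damages: €893,430 + €2,415,540 = €3,308,970
Less amount previously paid: €3,308,970 − €129,390 = €3,179,580
Cap at €5,670,700: €3,179,580 is within the cap, no reduction.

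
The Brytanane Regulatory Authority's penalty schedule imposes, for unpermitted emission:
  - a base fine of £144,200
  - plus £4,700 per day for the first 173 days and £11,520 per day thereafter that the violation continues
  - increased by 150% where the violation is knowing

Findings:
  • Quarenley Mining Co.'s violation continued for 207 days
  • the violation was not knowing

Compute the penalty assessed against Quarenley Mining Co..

First 173 days: 173 × £4,700 = £813,100
Remaining days: (207 − 173) × £11,520 = £391,680
Per-day component: £813,100 + £391,680 = £1,204,780
Base plus per-day: £144,200 + £1,204,780 = £1,348,980
The violation was not knowing: no 150% increase.

£1,348,980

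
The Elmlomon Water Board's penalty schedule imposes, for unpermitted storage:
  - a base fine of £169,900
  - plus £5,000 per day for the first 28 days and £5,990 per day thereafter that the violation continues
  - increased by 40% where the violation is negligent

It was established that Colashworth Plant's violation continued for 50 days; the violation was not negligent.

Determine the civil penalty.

First 28 days: 28 × £5,000 = £140,000
Remaining days: (50 − 28) × £5,990 = £131,780
Per-day component: £140,000 + £131,780 = £271,780
Base plus per-day: £169,900 + £271,780 = £441,680
The violation was not negligent: no 40% increase.

£441,680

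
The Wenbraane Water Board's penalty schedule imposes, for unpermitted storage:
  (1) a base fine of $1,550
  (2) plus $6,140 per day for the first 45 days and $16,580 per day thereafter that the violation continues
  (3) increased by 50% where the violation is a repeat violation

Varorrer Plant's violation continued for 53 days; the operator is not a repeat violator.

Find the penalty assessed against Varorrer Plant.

$410,490

First 45 days: 45 × $6,140 = $276,300
Remaining days: (53 − 45) × $16,580 = $132,640
Per-day component: $276,300 + $132,640 = $408,940
Base plus per-day: $1,550 + $408,940 = $410,490
The operator is not a repeat violator: no 50% increase.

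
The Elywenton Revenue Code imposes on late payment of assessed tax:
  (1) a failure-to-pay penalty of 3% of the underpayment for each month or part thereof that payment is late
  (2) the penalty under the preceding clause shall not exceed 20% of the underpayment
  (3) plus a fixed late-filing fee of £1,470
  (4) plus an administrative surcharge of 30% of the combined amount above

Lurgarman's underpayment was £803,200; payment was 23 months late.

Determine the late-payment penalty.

£210,743

Accrued rate: 3% × 23 = 69%, capped at 20% → 20%
Failure-to-pay penalty: 20% of £803,200 = £160,640
Penalty before surcharge: £160,640 + £1,470 = £162,110
Administrative surcharge: 30% of £162,110 = £48,633
Total penalty: £162,110 + £48,633 = £210,743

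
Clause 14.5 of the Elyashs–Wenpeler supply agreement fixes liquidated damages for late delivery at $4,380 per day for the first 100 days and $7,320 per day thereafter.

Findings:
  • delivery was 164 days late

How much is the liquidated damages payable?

First 100 days: 100 × $4,380 = $438,000
Remaining days: (164 − 100) × $7,320 = $468,480
Accrued per-day damages: $438,000 + $468,480 = $906,480

$906,480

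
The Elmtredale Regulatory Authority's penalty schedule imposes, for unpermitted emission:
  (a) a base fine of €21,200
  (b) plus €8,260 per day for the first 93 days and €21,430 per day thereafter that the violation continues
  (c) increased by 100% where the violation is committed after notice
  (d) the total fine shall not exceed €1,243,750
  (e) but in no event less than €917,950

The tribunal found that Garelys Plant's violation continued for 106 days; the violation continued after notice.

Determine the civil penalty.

First 93 days: 93 × €8,260 = €768,180
Remaining days: (106 − 93) × €21,430 = €278,590
Per-day component: €768,180 + €278,590 = €1,046,770
Base plus per-day: €21,200 + €1,046,770 = €1,067,970
Enhancement: 100% of €1,067,970 = €1,067,970
Enhanced fine: €1,067,970 + €1,067,970 = €2,135,940
Cap at €1,243,750: €2,135,940 exceeds the cap → €1,243,750
Minimum €917,950: €1,243,750 meets the minimum, no increase.

€1,243,750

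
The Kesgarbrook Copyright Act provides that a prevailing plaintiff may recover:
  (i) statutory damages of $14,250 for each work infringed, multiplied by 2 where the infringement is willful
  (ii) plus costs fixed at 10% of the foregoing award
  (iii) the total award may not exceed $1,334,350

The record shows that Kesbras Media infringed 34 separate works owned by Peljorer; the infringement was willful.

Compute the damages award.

Statutory damages: 34 × $14,250 = $484,500
Doubled: 2 × $484,500 = $969,000
Costs: 10% of $969,000 = $96,900
Award plus costs: $969,000 + $96,900 = $1,065,900
Cap at $1,334,350: $1,065,900 is within the cap, no reduction.

$1,065,900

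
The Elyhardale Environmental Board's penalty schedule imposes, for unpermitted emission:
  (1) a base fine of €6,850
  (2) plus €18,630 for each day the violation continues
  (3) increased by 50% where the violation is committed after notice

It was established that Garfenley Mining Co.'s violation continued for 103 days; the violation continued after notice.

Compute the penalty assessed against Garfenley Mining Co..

Per-day component: 103 × €18,630 = €1,918,890
Base plus per-day: €6,850 + €1,918,890 = €1,925,740
Enhancement: 50% of €1,925,740 = €962,870
Enhanced fine: €1,925,740 + €962,870 = €2,888,610

€2,888,610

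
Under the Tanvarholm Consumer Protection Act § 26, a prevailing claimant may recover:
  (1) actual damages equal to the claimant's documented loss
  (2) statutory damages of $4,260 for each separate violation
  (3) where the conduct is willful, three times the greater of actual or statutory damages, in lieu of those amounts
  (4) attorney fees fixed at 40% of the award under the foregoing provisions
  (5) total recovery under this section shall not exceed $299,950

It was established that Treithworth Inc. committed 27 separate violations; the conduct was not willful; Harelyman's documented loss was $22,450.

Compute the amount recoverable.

Statutory damages: 27 × $4,260 = $115,020
Conduct not willful: the in-lieu enhancement does not apply.
Actual plus statutory damages: $22,450 + $115,020 = $137,470
Attorney fees: 40% of $137,470 = $54,988
Total before cap: $137,470 + $54,988 = $192,458
Cap at $299,950: $192,458 is within the cap, no reduction.

$192,458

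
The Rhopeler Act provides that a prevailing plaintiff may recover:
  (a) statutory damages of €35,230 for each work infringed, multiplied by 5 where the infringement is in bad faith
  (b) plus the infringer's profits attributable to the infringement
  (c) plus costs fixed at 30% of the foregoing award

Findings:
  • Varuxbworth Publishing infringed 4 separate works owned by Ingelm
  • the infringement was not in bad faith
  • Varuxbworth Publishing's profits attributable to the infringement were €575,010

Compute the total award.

Award: €930,709

Statutory damages: 4 × €35,230 = €140,920
Infringement not in bad faith: no ×5 enhancement.
Combined award: €140,920 + €575,010 = €715,930
Costs: 30% of €715,930 = €214,779
Award plus costs: €715,930 + €214,779 = €930,709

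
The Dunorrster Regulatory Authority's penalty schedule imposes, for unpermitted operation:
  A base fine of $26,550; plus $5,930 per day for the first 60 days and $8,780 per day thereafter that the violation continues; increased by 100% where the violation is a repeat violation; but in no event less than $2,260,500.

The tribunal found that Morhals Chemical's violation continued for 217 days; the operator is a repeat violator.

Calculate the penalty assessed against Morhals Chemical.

First 60 days: 60 × $5,930 = $355,800
Remaining days: (217 − 60) × $8,780 = $1,378,460
Per-day component: $355,800 + $1,378,460 = $1,734,260
Base plus per-day: $26,550 + $1,734,260 = $1,760,810
Enhancement: 100% of $1,760,810 = $1,760,810
Enhanced fine: $1,760,810 + $1,760,810 = $3,521,620
Minimum $2,260,500: $3,521,620 meets the minimum, no increase.

$3,521,620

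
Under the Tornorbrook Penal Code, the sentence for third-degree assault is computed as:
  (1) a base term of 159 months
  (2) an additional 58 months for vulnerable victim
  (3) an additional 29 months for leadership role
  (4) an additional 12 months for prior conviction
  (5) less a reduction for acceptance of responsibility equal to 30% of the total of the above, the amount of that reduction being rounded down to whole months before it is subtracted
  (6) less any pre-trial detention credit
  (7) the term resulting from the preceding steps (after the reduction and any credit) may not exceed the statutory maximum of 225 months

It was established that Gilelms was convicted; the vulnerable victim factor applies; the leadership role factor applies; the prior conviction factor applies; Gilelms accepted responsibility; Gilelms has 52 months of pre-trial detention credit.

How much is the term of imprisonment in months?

129 months

Vulnerable victim enhancement: +58 months
Leadership role enhancement: +29 months
Prior conviction enhancement: +12 months
Adjusted term: 159 months + 58 months + 29 months + 12 months = 258 months
Acceptance of responsibility reduction: 30% of 258 months = 77 months (rounded down)
After reduction: 258 − 77 = 181 months
Less pre-trial detention credit: 181 months − 52 months = 129 months
Cap at 225 months: 129 months is within the cap, no reduction.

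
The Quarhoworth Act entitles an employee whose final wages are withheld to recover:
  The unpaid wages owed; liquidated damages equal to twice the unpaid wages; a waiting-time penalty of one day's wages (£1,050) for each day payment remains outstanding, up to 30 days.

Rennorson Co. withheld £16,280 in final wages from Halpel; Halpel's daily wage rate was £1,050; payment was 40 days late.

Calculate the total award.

£80,340

Doubled: 2 × £16,280 = £32,560
Penalty days: min(40, 30) = 30
Waiting-time penalty: 30 × £1,050 = £31,500
Total award: £16,280 + £32,560 + £31,500 = £80,340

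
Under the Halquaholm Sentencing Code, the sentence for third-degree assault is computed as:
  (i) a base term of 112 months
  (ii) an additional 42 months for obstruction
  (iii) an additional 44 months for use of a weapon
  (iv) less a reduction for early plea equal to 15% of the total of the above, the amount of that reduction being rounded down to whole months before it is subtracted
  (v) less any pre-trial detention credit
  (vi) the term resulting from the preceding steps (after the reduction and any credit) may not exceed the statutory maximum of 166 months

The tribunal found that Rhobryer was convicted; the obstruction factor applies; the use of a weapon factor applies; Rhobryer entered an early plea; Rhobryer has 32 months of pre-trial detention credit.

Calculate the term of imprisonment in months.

137 months

Obstruction enhancement: +42 months
Use of a weapon enhancement: +44 months
Adjusted term: 112 months + 42 months + 44 months = 198 months
Early plea reduction: 15% of 198 months = 29 months (rounded down)
After reduction: 198 − 29 = 169 months
Less pre-trial detention credit: 169 months − 32 months = 137 months
Cap at 166 months: 137 months is within the cap, no reduction.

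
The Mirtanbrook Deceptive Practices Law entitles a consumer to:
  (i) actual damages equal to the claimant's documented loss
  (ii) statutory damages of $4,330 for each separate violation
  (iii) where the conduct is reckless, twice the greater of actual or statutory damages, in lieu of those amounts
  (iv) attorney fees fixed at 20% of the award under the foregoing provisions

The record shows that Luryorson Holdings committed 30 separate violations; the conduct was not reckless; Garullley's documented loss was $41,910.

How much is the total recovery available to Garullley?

Statutory damages: 30 × $4,330 = $129,900
Conduct not reckless: the in-lieu enhancement does not apply.
Actual plus statutory damages: $41,910 + $129,900 = $171,810
Attorney fees: 20% of $171,810 = $34,362
Total recovery: $171,810 + $34,362 = $206,172

$206,172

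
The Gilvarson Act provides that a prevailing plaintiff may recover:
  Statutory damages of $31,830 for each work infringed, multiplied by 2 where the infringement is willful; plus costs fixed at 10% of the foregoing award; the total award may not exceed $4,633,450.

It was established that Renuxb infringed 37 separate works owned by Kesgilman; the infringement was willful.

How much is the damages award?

Award: $2,590,962

Statutory damages: 37 × $31,830 = $1,177,710
Doubled: 2 × $1,177,710 = $2,355,420
Costs: 10% of $2,355,420 = $235,542
Award plus costs: $2,355,420 + $235,542 = $2,590,962
Cap at $4,633,450: $2,590,962 is within the cap, no reduction.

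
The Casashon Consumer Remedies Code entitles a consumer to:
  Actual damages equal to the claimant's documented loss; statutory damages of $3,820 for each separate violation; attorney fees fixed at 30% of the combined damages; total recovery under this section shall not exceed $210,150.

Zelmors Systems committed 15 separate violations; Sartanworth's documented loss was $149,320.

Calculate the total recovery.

Total recovery: $210,150

Statutory damages: 15 × $3,820 = $57,300
Combined damages: $149,320 + $57,300 = $206,620
Attorney fees: 30% of $206,620 = $61,986
Total before cap: $206,620 + $61,986 = $268,606
Cap at $210,150: $268,606 exceeds the cap → $210,150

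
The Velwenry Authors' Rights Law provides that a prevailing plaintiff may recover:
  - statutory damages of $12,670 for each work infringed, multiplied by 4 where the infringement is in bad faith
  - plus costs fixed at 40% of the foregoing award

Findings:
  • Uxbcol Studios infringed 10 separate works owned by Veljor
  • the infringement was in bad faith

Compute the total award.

$709,520

Statutory damages: 10 × $12,670 = $126,700
Multiplied by 4: 4 × $126,700 = $506,800
Costs: 40% of $506,800 = $202,720
Award plus costs: $506,800 + $202,720 = $709,520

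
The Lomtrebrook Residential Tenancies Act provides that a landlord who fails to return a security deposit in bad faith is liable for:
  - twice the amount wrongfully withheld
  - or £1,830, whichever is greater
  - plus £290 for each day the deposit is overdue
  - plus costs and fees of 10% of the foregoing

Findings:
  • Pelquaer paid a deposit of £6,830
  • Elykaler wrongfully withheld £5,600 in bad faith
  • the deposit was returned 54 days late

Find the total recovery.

Doubled: 2 × £5,600 = £11,200
Minimum £1,830: £11,200 meets the minimum, no increase.
Late-return penalty: 54 × £290 = £15,660
Damages plus late penalty: £11,200 + £15,660 = £26,860
Costs and fees: 10% of £26,860 = £2,686
Total recovery: £26,860 + £2,686 = £29,546

£29,546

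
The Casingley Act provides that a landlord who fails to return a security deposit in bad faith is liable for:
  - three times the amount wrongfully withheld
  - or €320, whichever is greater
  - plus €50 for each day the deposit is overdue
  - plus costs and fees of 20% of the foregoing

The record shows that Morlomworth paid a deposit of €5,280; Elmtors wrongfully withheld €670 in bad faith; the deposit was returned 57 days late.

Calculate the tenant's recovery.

Trebled: 3 × €670 = €2,010
Minimum €320: €2,010 meets the minimum, no increase.
Late-return penalty: 57 × €50 = €2,850
Damages plus late penalty: €2,010 + €2,850 = €4,860
Costs and fees: 20% of €4,860 = €972
Total recovery: €4,860 + €972 = €5,832

Recovery: €5,832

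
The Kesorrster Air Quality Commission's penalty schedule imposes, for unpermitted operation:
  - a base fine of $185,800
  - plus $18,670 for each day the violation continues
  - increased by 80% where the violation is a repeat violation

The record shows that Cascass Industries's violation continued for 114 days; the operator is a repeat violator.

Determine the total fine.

Per-day component: 114 × $18,670 = $2,128,380
Base plus per-day: $185,800 + $2,128,380 = $2,314,180
Enhancement: 80% of $2,314,180 = $1,851,344
Enhanced fine: $2,314,180 + $1,851,344 = $4,165,524

$4,165,524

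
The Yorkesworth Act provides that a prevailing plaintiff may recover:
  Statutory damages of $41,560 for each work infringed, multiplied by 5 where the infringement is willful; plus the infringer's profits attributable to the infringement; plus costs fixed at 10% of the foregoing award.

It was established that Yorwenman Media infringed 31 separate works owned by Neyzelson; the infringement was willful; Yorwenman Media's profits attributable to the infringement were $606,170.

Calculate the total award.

$7,752,767

Statutory damages: 31 × $41,560 = $1,288,360
Multiplied by 5: 5 × $1,288,360 = $6,441,800
Combined award: $6,441,800 + $606,170 = $7,047,970
Costs: 10% of $7,047,970 = $704,797
Award plus costs: $7,047,970 + $704,797 = $7,752,767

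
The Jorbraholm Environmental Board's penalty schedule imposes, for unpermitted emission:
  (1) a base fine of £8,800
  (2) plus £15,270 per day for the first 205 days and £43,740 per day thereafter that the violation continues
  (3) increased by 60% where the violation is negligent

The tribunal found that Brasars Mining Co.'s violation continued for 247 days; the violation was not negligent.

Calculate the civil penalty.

Civil penalty: £4,976,230

First 205 days: 205 × £15,270 = £3,130,350
Remaining days: (247 − 205) × £43,740 = £1,837,080
Per-day component: £3,130,350 + £1,837,080 = £4,967,430
Base plus per-day: £8,800 + £4,967,430 = £4,976,230
The violation was not negligent: no 60% increase.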